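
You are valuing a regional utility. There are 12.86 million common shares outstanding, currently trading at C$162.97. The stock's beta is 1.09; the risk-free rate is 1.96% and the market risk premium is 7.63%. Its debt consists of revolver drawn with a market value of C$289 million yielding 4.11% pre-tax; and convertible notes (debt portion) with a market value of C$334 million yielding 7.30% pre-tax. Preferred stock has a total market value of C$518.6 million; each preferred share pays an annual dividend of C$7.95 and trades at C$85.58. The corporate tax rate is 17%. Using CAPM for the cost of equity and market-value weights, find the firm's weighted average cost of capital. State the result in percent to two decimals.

9.07%

Cost of equity via CAPM: Re = 1.96% + 1.09 × 7.63% = 10.2767%.
Cost of preferred: Rp = 7.95 / 85.58 = 9.2896%.
Market value of equity E = 162.97 × 12.86m = 2095.7942m.
Total capital V = 2095.7942 + 518.6 + 289 + 334 = 3237.3942.
Equity: weight = 2095.7942/3237.3942 = 0.6474; cost = 10.2767%.
Preferred: weight = 518.6/3237.3942 = 0.1602; cost = 9.2896%.
Revolver drawn: weight = 289/3237.3942 = 0.0893; after-tax cost = 4.11% × (1 − 17%) = 3.4113%.
Convertible notes (debt portion): weight = 334/3237.3942 = 0.1032; after-tax cost = 7.3% × (1 − 17%) = 6.0590%.
WACC = 0.6474 × 10.2767% + 0.1602 × 9.2896% + 0.0893 × 3.4113% + 0.1032 × 6.0590% = 9.0706%.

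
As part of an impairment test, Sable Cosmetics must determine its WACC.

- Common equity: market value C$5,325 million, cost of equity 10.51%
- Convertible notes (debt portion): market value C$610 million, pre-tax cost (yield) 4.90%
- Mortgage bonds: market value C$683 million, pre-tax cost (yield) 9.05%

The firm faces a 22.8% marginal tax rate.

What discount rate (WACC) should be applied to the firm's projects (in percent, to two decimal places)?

9.53%

Total capital V = 5325 + 610 + 683 = 6618.
Equity: weight = 5325/6618 = 0.8046; cost = 10.51%.
Convertible notes (debt portion): weight = 610/6618 = 0.0922; after-tax cost = 4.9% × (1 − 22.8%) = 3.7828%.
Mortgage bonds: weight = 683/6618 = 0.1032; after-tax cost = 9.05% × (1 − 22.8%) = 6.9866%.
WACC = 0.8046 × 10.5100% + 0.0922 × 3.7828% + 0.1032 × 6.9866% = 9.5263%.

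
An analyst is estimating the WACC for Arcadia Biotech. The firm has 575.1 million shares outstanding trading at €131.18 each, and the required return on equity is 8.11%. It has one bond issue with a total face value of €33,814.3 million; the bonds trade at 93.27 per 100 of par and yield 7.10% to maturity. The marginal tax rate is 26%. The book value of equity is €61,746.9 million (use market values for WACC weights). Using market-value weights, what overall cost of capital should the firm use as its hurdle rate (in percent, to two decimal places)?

7.27%

Market value of equity E = 131.18 × 575.1m = 75441.618m. Market value of debt D = 33814.3m × 93.27/100 = 31538.59761m.
Total capital V = 75441.618 + 31538.59761 = 106980.21561.
Equity: weight = 75441.618/106980.21561 = 0.7052; cost = 8.11%.
Bonds outstanding: weight = 31538.59761/106980.21561 = 0.2948; after-tax cost = 7.1% × (1 − 26%) = 5.2540%.
WACC = 0.7052 × 8.1100% + 0.2948 × 5.2540% = 7.2680%.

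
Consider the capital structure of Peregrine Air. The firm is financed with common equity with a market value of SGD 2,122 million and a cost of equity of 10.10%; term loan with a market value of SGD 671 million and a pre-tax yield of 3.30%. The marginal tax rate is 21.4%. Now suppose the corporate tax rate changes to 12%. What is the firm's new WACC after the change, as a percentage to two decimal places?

8.37%

After the change:
Total capital V = 2122 + 671 = 2793.
Equity: weight = 2122/2793 = 0.7598; cost = 10.1%.
Term loan: weight = 671/2793 = 0.2402; after-tax cost = 3.3% × (1 − 12%) = 2.9040%.
WACC = 0.7598 × 10.1000% + 0.2402 × 2.9040% = 8.3712%.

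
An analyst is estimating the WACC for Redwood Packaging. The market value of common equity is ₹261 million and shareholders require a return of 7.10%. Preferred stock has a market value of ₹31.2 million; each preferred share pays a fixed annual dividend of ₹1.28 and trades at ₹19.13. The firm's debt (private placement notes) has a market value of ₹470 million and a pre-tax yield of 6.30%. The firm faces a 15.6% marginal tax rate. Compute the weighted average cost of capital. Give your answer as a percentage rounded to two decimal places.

5.98%

Cost of preferred: Rp = 1.28 / 19.13 = 6.6911%.
Total capital V = 261 + 31.2 + 470 = 762.2.
Equity: weight = 261/762.2 = 0.3424; cost = 7.1%.
Preferred: weight = 31.2/762.2 = 0.0409; cost = 6.6911%.
Private placement notes: weight = 470/762.2 = 0.6166; after-tax cost = 6.3% × (1 − 15.6%) = 5.3172%.
WACC = 0.3424 × 7.1000% + 0.0409 × 6.6911% + 0.6166 × 5.3172% = 5.9839%.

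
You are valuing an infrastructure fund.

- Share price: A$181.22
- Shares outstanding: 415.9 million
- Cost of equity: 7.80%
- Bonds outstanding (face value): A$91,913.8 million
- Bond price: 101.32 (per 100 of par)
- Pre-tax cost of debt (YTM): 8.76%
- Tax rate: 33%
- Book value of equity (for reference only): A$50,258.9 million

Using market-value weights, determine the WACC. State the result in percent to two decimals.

6.73%

Market value of equity E = 181.22 × 415.9m = 75369.398m. Market value of debt D = 91913.8m × 101.32/100 = 93127.06216m.
Total capital V = 75369.398 + 93127.06216 = 168496.46016.
Equity: weight = 75369.398/168496.46016 = 0.4473; cost = 7.8%.
Bonds outstanding: weight = 93127.06216/168496.46016 = 0.5527; after-tax cost = 8.76% × (1 − 33%) = 5.8692%.
WACC = 0.4473 × 7.8000% + 0.5527 × 5.8692% = 6.7329%.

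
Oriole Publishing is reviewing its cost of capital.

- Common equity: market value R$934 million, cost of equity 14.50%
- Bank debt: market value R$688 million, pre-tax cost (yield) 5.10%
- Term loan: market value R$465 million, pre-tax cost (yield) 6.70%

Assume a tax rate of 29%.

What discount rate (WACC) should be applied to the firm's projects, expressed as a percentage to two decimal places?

8.74%

Total capital V = 934 + 688 + 465 = 2087.
Equity: weight = 934/2087 = 0.4475; cost = 14.5%.
Bank debt: weight = 688/2087 = 0.3297; after-tax cost = 5.1% × (1 − 29%) = 3.6210%.
Term loan: weight = 465/2087 = 0.2228; after-tax cost = 6.7% × (1 − 29%) = 4.7570%.
WACC = 0.4475 × 14.5000% + 0.3297 × 3.6210% + 0.2228 × 4.7570% = 8.7428%.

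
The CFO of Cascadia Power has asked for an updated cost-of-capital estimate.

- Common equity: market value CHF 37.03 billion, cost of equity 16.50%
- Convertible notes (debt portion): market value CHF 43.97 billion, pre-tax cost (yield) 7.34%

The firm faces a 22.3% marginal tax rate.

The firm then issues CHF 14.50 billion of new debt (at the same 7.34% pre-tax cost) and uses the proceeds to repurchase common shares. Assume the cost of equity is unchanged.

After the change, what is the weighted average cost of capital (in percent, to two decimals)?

8.71%

After the change:
Total capital V = 22.53 + 58.47 = 81.
Equity: weight = 22.53/81 = 0.2781; cost = 16.5%.
Convertible notes (debt portion): weight = 58.47/81 = 0.7219; after-tax cost = 7.34% × (1 − 22.3%) = 5.7032%.
WACC = 0.2781 × 16.5000% + 0.7219 × 5.7032% = 8.7063%.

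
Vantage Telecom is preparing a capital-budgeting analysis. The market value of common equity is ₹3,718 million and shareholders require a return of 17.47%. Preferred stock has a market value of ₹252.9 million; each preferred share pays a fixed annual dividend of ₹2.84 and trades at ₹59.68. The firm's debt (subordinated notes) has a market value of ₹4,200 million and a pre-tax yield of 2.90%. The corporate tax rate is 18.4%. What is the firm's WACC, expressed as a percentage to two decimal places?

Cost of preferred: Rp = 2.84 / 59.68 = 4.7587%.
Total capital V = 3718 + 252.9 + 4200 = 8170.9.
Equity: weight = 3718/8170.9 = 0.4550; cost = 17.47%.
Preferred: weight = 252.9/8170.9 = 0.0310; cost = 4.7587%.
Subordinated notes: weight = 4200/8170.9 = 0.5140; after-tax cost = 2.9% × (1 − 18.4%) = 2.3664%.
WACC = 0.4550 × 17.4700% + 0.0310 × 4.7587% + 0.5140 × 2.3664% = 9.3130%.

9.31%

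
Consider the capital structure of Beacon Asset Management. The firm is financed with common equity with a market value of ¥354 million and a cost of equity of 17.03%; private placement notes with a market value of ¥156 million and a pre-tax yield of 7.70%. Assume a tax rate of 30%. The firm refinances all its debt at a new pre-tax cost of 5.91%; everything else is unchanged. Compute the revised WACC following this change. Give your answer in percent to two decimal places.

13.09%

After the change:
Total capital V = 354 + 156 = 510.
Equity: weight = 354/510 = 0.6941; cost = 17.03%.
Private placement notes: weight = 156/510 = 0.3059; after-tax cost = 5.91% × (1 − 30%) = 4.1370%.
WACC = 0.6941 × 17.0300% + 0.3059 × 4.1370% = 13.0863%.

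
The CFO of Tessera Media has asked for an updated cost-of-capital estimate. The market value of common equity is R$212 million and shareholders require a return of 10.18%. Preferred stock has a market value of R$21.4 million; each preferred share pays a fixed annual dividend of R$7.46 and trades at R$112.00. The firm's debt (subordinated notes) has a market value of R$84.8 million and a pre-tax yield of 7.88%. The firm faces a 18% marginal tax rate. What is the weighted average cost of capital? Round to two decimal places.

8.95%

Cost of preferred: Rp = 7.46 / 112.0 = 6.6607%.
Total capital V = 212 + 21.4 + 84.8 = 318.2.
Equity: weight = 212/318.2 = 0.6662; cost = 10.18%.
Preferred: weight = 21.4/318.2 = 0.0673; cost = 6.6607%.
Subordinated notes: weight = 84.8/318.2 = 0.2665; after-tax cost = 7.88% × (1 − 18%) = 6.4616%.
WACC = 0.6662 × 10.1800% + 0.0673 × 6.6607% + 0.2665 × 6.4616% = 8.9524%.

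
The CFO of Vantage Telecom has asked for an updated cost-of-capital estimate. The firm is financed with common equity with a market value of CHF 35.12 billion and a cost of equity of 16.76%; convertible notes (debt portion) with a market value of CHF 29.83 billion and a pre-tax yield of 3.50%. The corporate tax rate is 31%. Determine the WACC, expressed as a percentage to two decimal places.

10.17%

Total capital V = 35.12 + 29.83 = 64.95.
Equity: weight = 35.12/64.95 = 0.5407; cost = 16.76%.
Convertible notes (debt portion): weight = 29.83/64.95 = 0.4593; after-tax cost = 3.5% × (1 − 31%) = 2.4150%.
WACC = 0.5407 × 16.7600% + 0.4593 × 2.4150% = 10.1717%.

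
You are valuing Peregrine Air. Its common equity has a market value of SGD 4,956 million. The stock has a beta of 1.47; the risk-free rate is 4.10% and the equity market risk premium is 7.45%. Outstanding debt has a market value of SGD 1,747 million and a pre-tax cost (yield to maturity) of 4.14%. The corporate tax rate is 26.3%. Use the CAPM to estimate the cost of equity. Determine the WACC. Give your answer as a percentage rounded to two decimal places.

11.92%

Cost of equity via CAPM: Re = 4.1% + 1.47 × 7.45% = 15.0515%.
Total capital V = 4956 + 1747 = 6703.
Equity: weight = 4956/6703 = 0.7394; cost = 15.0515%.
Debt: weight = 1747/6703 = 0.2606; after-tax cost = 4.14% × (1 − 26.3%) = 3.0512%.
WACC = 0.7394 × 15.0515% + 0.2606 × 3.0512% = 11.9239%.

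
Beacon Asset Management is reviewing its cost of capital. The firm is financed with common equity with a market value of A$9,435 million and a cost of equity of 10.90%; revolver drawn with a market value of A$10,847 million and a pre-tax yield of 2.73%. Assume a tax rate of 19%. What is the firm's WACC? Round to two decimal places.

6.25%

Total capital V = 9435 + 10847 = 20282.
Equity: weight = 9435/20282 = 0.4652; cost = 10.9%.
Revolver drawn: weight = 10847/20282 = 0.5348; after-tax cost = 2.73% × (1 − 19%) = 2.2113%.
WACC = 0.4652 × 10.9000% + 0.5348 × 2.2113% = 6.2532%.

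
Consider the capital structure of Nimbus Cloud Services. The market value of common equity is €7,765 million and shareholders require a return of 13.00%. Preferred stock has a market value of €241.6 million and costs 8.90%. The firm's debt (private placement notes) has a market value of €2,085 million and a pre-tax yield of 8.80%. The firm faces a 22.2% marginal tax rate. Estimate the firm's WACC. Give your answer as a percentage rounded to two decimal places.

Total capital V = 7765 + 241.6 + 2085 = 10091.6.
Equity: weight = 7765/10091.6 = 0.7695; cost = 13%.
Preferred: weight = 241.6/10091.6 = 0.0239; cost = 8.9%.
Private placement notes: weight = 2085/10091.6 = 0.2066; after-tax cost = 8.8% × (1 − 22.2%) = 6.8464%.
WACC = 0.7695 × 13.0000% + 0.0239 × 8.9000% + 0.2066 × 6.8464% = 11.6305%.

11.63%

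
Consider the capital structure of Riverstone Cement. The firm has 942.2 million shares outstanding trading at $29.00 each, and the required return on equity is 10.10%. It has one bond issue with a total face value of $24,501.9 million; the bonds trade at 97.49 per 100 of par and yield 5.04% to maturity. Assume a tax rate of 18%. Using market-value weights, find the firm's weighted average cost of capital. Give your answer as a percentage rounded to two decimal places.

Market value of equity E = 29.0 × 942.2m = 27323.8m. Market value of debt D = 24501.9m × 97.49/100 = 23886.90231m.
Total capital V = 27323.8 + 23886.90231 = 51210.70231.
Equity: weight = 27323.8/51210.70231 = 0.5336; cost = 10.1%.
Bonds outstanding: weight = 23886.90231/51210.70231 = 0.4664; after-tax cost = 5.04% × (1 − 18%) = 4.1328%.
WACC = 0.5336 × 10.1000% + 0.4664 × 4.1328% = 7.3166%.

7.32%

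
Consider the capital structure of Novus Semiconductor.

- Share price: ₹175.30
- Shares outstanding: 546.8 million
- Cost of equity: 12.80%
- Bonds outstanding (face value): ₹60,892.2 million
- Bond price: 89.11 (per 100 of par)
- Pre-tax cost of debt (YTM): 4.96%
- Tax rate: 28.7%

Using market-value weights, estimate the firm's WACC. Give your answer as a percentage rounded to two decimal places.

9.45%

Market value of equity E = 175.3 × 546.8m = 95854.04m. Market value of debt D = 60892.2m × 89.11/100 = 54261.03942m.
Total capital V = 95854.04 + 54261.03942 = 150115.07942.
Equity: weight = 95854.04/150115.07942 = 0.6385; cost = 12.8%.
Bonds outstanding: weight = 54261.03942/150115.07942 = 0.3615; after-tax cost = 4.96% × (1 − 28.7%) = 3.5365%.
WACC = 0.6385 × 12.8000% + 0.3615 × 3.5365% = 9.4516%.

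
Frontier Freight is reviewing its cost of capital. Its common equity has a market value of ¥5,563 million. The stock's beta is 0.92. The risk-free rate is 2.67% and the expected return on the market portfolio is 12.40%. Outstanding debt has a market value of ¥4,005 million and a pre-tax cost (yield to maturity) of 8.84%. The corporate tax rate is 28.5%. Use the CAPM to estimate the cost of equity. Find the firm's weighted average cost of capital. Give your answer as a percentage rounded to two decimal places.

Market risk premium = 12.4% − 2.67% = 9.73%.
Cost of equity via CAPM: Re = 2.67% + 0.92 × 9.73% = 11.6216%.
Total capital V = 5563 + 4005 = 9568.
Equity: weight = 5563/9568 = 0.5814; cost = 11.6216%.
Debt: weight = 4005/9568 = 0.4186; after-tax cost = 8.84% × (1 − 28.5%) = 6.3206%.
WACC = 0.5814 × 11.6216% + 0.4186 × 6.3206% = 9.4027%.

9.40%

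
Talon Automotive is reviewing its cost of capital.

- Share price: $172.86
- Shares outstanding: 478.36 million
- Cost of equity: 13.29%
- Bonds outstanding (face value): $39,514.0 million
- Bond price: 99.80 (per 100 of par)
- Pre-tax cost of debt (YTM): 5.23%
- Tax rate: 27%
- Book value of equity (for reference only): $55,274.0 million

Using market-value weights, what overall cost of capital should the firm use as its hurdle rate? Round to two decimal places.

Market value of equity E = 172.86 × 478.36m = 82689.3096m. Market value of debt D = 39514m × 99.8/100 = 39434.972m.
Total capital V = 82689.3096 + 39434.972 = 122124.2816.
Equity: weight = 82689.3096/122124.2816 = 0.6771; cost = 13.29%.
Bonds outstanding: weight = 39434.972/122124.2816 = 0.3229; after-tax cost = 5.23% × (1 − 27%) = 3.8179%.
WACC = 0.6771 × 13.2900% + 0.3229 × 3.8179% = 10.2314%.

10.23%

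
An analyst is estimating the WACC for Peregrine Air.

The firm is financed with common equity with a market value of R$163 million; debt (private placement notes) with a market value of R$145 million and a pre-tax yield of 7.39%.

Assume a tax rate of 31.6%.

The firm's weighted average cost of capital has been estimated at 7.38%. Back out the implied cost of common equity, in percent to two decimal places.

Total capital V = 163 + 145 = 308.
Equity weight = 163/308 = 0.5292.
Private placement notes weight = 145/308 = 0.4708.
Debt contribution = 0.4708 × 7.39% × (1 − 31.6%) = 2.3797%.
Required equity contribution = 7.38% − 2.3797% = 5.0003%.
Re = 5.0003% / 0.5292 = 9.4485%.

9.45%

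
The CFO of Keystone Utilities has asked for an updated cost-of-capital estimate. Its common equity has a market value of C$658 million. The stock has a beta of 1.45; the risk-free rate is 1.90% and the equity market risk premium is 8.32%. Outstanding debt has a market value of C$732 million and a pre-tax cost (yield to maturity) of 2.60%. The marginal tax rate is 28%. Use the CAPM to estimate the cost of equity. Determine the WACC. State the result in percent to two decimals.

7.60%

Cost of equity via CAPM: Re = 1.9% + 1.45 × 8.32% = 13.9640%.
Total capital V = 658 + 732 = 1390.
Equity: weight = 658/1390 = 0.4734; cost = 13.964%.
Debt: weight = 732/1390 = 0.5266; after-tax cost = 2.6% × (1 − 28%) = 1.8720%.
WACC = 0.4734 × 13.9640% + 0.5266 × 1.8720% = 7.5961%.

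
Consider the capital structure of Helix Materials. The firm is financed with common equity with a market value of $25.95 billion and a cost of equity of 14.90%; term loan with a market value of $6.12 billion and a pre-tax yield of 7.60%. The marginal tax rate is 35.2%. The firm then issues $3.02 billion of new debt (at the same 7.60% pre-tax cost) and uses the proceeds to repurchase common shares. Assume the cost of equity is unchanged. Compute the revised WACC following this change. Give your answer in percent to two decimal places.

12.06%

After the change:
Total capital V = 22.93 + 9.14 = 32.07.
Equity: weight = 22.93/32.07 = 0.7150; cost = 14.9%.
Term loan: weight = 9.14/32.07 = 0.2850; after-tax cost = 7.6% × (1 − 35.2%) = 4.9248%.
WACC = 0.7150 × 14.9000% + 0.2850 × 4.9248% = 12.0571%.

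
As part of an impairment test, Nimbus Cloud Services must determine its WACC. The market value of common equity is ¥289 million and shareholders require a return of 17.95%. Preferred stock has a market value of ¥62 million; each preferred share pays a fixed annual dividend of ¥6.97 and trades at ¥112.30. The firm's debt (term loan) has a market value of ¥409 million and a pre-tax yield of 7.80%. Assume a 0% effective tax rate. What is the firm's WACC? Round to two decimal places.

Cost of preferred: Rp = 6.97 / 112.3 = 6.2066%.
Total capital V = 289 + 62 + 409 = 760.
Equity: weight = 289/760 = 0.3803; cost = 17.95%.
Preferred: weight = 62/760 = 0.0816; cost = 6.2066%.
Term loan: weight = 409/760 = 0.5382; after-tax cost = 7.8% × (1 − 0%) = 7.8000%.
WACC = 0.3803 × 17.9500% + 0.0816 × 6.2066% + 0.5382 × 7.8000% = 11.5297%.

11.53%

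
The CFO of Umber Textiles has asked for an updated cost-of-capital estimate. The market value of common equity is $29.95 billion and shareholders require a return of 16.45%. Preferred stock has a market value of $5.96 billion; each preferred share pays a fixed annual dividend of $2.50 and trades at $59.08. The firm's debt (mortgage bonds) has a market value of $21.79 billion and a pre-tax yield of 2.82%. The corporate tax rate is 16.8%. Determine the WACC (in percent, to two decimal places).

Cost of preferred: Rp = 2.5 / 59.08 = 4.2316%.
Total capital V = 29.95 + 5.96 + 21.79 = 57.7.
Equity: weight = 29.95/57.7 = 0.5191; cost = 16.45%.
Preferred: weight = 5.96/57.7 = 0.1033; cost = 4.2316%.
Mortgage bonds: weight = 21.79/57.7 = 0.3776; after-tax cost = 2.82% × (1 − 16.8%) = 2.3462%.
WACC = 0.5191 × 16.4500% + 0.1033 × 4.2316% + 0.3776 × 2.3462% = 9.8617%.

9.86%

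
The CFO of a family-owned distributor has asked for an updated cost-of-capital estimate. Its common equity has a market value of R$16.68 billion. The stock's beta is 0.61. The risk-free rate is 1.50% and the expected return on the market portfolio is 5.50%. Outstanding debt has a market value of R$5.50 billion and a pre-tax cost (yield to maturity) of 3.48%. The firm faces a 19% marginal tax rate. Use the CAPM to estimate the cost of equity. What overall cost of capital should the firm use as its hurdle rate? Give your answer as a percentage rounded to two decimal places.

3.66%

Market risk premium = 5.5% − 1.5% = 4.0%.
Cost of equity via CAPM: Re = 1.5% + 0.61 × 4.0% = 3.9400%.
Total capital V = 16.68 + 5.5 = 22.18.
Equity: weight = 16.68/22.18 = 0.7520; cost = 3.94%.
Debt: weight = 5.5/22.18 = 0.2480; after-tax cost = 3.48% × (1 − 19%) = 2.8188%.
WACC = 0.7520 × 3.9400% + 0.2480 × 2.8188% = 3.6620%.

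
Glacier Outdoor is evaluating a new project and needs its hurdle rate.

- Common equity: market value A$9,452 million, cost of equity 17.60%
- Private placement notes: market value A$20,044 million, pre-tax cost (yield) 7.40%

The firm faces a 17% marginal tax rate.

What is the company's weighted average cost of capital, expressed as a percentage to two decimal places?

Total capital V = 9452 + 20044 = 29496.
Equity: weight = 9452/29496 = 0.3205; cost = 17.6%.
Private placement notes: weight = 20044/29496 = 0.6795; after-tax cost = 7.4% × (1 − 17%) = 6.1420%.
WACC = 0.3205 × 17.6000% + 0.6795 × 6.1420% = 9.8137%.

9.81%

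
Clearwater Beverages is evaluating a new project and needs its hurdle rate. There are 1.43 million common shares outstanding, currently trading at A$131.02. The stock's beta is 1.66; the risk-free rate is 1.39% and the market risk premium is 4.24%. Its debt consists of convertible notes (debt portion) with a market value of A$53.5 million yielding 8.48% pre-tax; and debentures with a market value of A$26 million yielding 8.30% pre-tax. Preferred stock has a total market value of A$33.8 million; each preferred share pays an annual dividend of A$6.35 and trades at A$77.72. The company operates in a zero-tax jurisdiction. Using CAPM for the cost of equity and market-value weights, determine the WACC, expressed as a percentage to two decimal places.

8.40%

Cost of equity via CAPM: Re = 1.39% + 1.66 × 4.24% = 8.4284%.
Cost of preferred: Rp = 6.35 / 77.72 = 8.1704%.
Market value of equity E = 131.02 × 1.43m = 187.3586m.
Total capital V = 187.3586 + 33.8 + 53.5 + 26 = 300.6586.
Equity: weight = 187.3586/300.6586 = 0.6232; cost = 8.4284%.
Preferred: weight = 33.8/300.6586 = 0.1124; cost = 8.1704%.
Convertible notes (debt portion): weight = 53.5/300.6586 = 0.1779; after-tax cost = 8.48% × (1 − 0%) = 8.4800%.
Debentures: weight = 26/300.6586 = 0.0865; after-tax cost = 8.3% × (1 − 0%) = 8.3000%.
WACC = 0.6232 × 8.4284% + 0.1124 × 8.1704% + 0.1779 × 8.4800% + 0.0865 × 8.3000% = 8.3975%.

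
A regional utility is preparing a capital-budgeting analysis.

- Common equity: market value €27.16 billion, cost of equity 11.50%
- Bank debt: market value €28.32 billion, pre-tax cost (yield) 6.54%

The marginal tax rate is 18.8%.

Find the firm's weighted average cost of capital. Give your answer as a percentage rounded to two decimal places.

Total capital V = 27.16 + 28.32 = 55.48.
Equity: weight = 27.16/55.48 = 0.4895; cost = 11.5%.
Bank debt: weight = 28.32/55.48 = 0.5105; after-tax cost = 6.54% × (1 − 18.8%) = 5.3105%.
WACC = 0.4895 × 11.5000% + 0.5105 × 5.3105% = 8.3405%.

8.34%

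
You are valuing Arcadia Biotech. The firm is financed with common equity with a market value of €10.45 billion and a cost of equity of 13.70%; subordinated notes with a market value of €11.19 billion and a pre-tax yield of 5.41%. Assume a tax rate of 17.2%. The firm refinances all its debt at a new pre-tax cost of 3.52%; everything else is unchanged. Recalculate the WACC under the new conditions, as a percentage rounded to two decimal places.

8.12%

After the change:
Total capital V = 10.45 + 11.19 = 21.64.
Equity: weight = 10.45/21.64 = 0.4829; cost = 13.7%.
Subordinated notes: weight = 11.19/21.64 = 0.5171; after-tax cost = 3.52% × (1 − 17.2%) = 2.9146%.
WACC = 0.4829 × 13.7000% + 0.5171 × 2.9146% = 8.1229%.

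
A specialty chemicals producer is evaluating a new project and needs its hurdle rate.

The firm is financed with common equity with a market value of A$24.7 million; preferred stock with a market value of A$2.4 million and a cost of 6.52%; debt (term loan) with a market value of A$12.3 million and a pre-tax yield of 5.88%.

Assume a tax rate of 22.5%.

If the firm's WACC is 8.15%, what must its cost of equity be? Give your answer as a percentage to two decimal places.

Total capital V = 24.7 + 2.4 + 12.3 = 39.4.
Equity weight = 24.7/39.4 = 0.6269.
Preferred weight = 2.4/39.4 = 0.0609.
Term loan weight = 12.3/39.4 = 0.3122.
Debt contribution = 0.3122 × 5.88% × (1 − 22.5%) = 1.4226%.
Preferred contribution = 0.0609 × 6.52% = 0.3972%.
Required equity contribution = 8.15% − 1.8198% = 6.3302%.
Re = 6.3302% / 0.6269 = 10.0976%.

10.10%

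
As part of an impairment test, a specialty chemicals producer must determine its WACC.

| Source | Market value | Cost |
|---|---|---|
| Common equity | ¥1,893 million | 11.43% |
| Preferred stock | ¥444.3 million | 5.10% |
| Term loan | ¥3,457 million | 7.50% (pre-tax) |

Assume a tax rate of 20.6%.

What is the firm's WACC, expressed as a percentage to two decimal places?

7.68%

Total capital V = 1893 + 444.3 + 3457 = 5794.3.
Equity: weight = 1893/5794.3 = 0.3267; cost = 11.43%.
Preferred: weight = 444.3/5794.3 = 0.0767; cost = 5.1%.
Term loan: weight = 3457/5794.3 = 0.5966; after-tax cost = 7.5% × (1 − 20.6%) = 5.9550%.
WACC = 0.3267 × 11.4300% + 0.0767 × 5.1000% + 0.5966 × 5.9550% = 7.6781%.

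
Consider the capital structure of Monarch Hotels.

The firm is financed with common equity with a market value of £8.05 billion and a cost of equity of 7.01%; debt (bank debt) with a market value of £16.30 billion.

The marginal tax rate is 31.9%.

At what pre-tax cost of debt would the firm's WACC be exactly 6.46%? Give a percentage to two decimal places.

Total capital V = 8.05 + 16.3 = 24.35.
Equity weight = 8.05/24.35 = 0.3306.
Bank debt weight = 16.3/24.35 = 0.6694.
Equity contribution = 0.3306 × 7.01% = 2.3175%.
Remaining for debt = 6.46% − 2.3175% = 4.1425%.
Rd × (1 − 31.9%) × 0.6694 = 4.1425%  ⇒  Rd = 9.0872%.

9.09%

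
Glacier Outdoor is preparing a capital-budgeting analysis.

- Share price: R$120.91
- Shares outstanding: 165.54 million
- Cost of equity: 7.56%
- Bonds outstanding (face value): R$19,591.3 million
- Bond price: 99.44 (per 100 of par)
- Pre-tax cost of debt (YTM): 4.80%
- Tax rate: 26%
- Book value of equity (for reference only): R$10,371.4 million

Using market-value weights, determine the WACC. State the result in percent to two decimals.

Market value of equity E = 120.91 × 165.54m = 20015.4414m. Market value of debt D = 19591.3m × 99.44/100 = 19481.58872m.
Total capital V = 20015.4414 + 19481.58872 = 39497.03012.
Equity: weight = 20015.4414/39497.03012 = 0.5068; cost = 7.56%.
Bonds outstanding: weight = 19481.58872/39497.03012 = 0.4932; after-tax cost = 4.8% × (1 − 26%) = 3.5520%.
WACC = 0.5068 × 7.5600% + 0.4932 × 3.5520% = 5.5831%.

5.58%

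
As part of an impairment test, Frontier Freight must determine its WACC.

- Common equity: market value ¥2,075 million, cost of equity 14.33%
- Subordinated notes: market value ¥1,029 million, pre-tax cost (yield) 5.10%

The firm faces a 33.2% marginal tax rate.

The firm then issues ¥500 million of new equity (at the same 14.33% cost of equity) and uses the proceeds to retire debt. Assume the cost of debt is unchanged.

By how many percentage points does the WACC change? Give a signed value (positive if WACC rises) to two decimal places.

+1.76 pp

Current WACC:
Total capital V = 2075 + 1029 = 3104.
Equity: weight = 2075/3104 = 0.6685; cost = 14.33%.
Subordinated notes: weight = 1029/3104 = 0.3315; after-tax cost = 5.1% × (1 − 33.2%) = 3.4068%.
WACC = 0.6685 × 14.3300% + 0.3315 × 3.4068% = 10.7089%.
After the change:
Total capital V = 2575 + 529 = 3104.
Equity: weight = 2575/3104 = 0.8296; cost = 14.33%.
Subordinated notes: weight = 529/3104 = 0.1704; after-tax cost = 5.1% × (1 − 33.2%) = 3.4068%.
WACC = 0.8296 × 14.3300% + 0.1704 × 3.4068% = 12.4684%.
Change in WACC = 12.4684% − 10.7089% = 1.7595 pp.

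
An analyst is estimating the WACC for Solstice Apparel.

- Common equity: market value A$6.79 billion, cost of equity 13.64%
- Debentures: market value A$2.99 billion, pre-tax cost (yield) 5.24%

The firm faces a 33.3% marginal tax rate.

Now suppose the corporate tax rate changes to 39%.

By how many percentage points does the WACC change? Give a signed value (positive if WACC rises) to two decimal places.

-0.09 pp

Current WACC:
Total capital V = 6.79 + 2.99 = 9.78.
Equity: weight = 6.79/9.78 = 0.6943; cost = 13.64%.
Debentures: weight = 2.99/9.78 = 0.3057; after-tax cost = 5.24% × (1 − 33.3%) = 3.4951%.
WACC = 0.6943 × 13.6400% + 0.3057 × 3.4951% = 10.5384%.
After the change:
Total capital V = 6.79 + 2.99 = 9.78.
Equity: weight = 6.79/9.78 = 0.6943; cost = 13.64%.
Debentures: weight = 2.99/9.78 = 0.3057; after-tax cost = 5.24% × (1 − 39%) = 3.1964%.
WACC = 0.6943 × 13.6400% + 0.3057 × 3.1964% = 10.4471%.
Change in WACC = 10.4471% − 10.5384% = -0.0913 pp.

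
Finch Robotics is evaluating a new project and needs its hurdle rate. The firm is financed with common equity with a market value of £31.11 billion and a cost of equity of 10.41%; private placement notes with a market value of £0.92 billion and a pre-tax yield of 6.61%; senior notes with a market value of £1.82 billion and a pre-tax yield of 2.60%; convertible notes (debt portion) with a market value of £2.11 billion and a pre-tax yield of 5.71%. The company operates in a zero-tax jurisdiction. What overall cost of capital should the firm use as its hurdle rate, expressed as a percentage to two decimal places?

9.64%

Total capital V = 31.11 + 0.92 + 1.82 + 2.11 = 35.96.
Equity: weight = 31.11/35.96 = 0.8651; cost = 10.41%.
Private placement notes: weight = 0.92/35.96 = 0.0256; after-tax cost = 6.61% × (1 − 0%) = 6.6100%.
Senior notes: weight = 1.82/35.96 = 0.0506; after-tax cost = 2.6% × (1 − 0%) = 2.6000%.
Convertible notes (debt portion): weight = 2.11/35.96 = 0.0587; after-tax cost = 5.71% × (1 − 0%) = 5.7100%.
WACC = 0.8651 × 10.4100% + 0.0256 × 6.6100% + 0.0506 × 2.6000% + 0.0587 × 5.7100% = 9.6417%.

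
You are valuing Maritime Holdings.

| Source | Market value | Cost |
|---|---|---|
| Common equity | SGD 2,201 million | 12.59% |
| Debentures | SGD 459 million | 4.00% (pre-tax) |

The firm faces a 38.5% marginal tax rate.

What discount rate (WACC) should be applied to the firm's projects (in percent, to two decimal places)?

10.84%

Total capital V = 2201 + 459 = 2660.
Equity: weight = 2201/2660 = 0.8274; cost = 12.59%.
Debentures: weight = 459/2660 = 0.1726; after-tax cost = 4% × (1 − 38.5%) = 2.4600%.
WACC = 0.8274 × 12.5900% + 0.1726 × 2.4600% = 10.8420%.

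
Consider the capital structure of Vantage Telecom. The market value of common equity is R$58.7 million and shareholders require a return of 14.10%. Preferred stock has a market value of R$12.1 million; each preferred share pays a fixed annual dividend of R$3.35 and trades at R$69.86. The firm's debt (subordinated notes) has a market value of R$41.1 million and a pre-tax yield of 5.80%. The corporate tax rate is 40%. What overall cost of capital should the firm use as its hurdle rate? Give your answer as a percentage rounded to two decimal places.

9.19%

Cost of preferred: Rp = 3.35 / 69.86 = 4.7953%.
Total capital V = 58.7 + 12.1 + 41.1 = 111.9.
Equity: weight = 58.7/111.9 = 0.5246; cost = 14.1%.
Preferred: weight = 12.1/111.9 = 0.1081; cost = 4.7953%.
Subordinated notes: weight = 41.1/111.9 = 0.3673; after-tax cost = 5.8% × (1 − 40%) = 3.4800%.
WACC = 0.5246 × 14.1000% + 0.1081 × 4.7953% + 0.3673 × 3.4800% = 9.1932%.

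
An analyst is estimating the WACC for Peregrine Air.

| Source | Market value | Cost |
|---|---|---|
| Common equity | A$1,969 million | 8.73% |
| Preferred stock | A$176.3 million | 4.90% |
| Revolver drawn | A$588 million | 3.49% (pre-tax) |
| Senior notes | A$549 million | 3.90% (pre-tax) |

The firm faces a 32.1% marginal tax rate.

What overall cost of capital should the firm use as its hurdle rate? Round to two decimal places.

Total capital V = 1969 + 176.3 + 588 + 549 = 3282.3.
Equity: weight = 1969/3282.3 = 0.5999; cost = 8.73%.
Preferred: weight = 176.3/3282.3 = 0.0537; cost = 4.9%.
Revolver drawn: weight = 588/3282.3 = 0.1791; after-tax cost = 3.49% × (1 − 32.1%) = 2.3697%.
Senior notes: weight = 549/3282.3 = 0.1673; after-tax cost = 3.9% × (1 − 32.1%) = 2.6481%.
WACC = 0.5999 × 8.7300% + 0.0537 × 4.9000% + 0.1791 × 2.3697% + 0.1673 × 2.6481% = 6.3676%.

6.37%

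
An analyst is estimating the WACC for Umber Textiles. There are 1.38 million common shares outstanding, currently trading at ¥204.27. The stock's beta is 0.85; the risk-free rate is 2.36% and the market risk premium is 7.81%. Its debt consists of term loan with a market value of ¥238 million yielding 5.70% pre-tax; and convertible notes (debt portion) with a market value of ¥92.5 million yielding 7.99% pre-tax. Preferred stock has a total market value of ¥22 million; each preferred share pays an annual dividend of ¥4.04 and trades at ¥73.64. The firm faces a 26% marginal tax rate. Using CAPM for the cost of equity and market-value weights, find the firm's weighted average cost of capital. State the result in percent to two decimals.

Cost of equity via CAPM: Re = 2.36% + 0.85 × 7.81% = 8.9985%.
Cost of preferred: Rp = 4.04 / 73.64 = 5.4861%.
Market value of equity E = 204.27 × 1.38m = 281.8926m.
Total capital V = 281.8926 + 22 + 238 + 92.5 = 634.3926.
Equity: weight = 281.8926/634.3926 = 0.4444; cost = 8.9985%.
Preferred: weight = 22/634.3926 = 0.0347; cost = 5.4861%.
Term loan: weight = 238/634.3926 = 0.3752; after-tax cost = 5.7% × (1 − 26%) = 4.2180%.
Convertible notes (debt portion): weight = 92.5/634.3926 = 0.1458; after-tax cost = 7.99% × (1 − 26%) = 5.9126%.
WACC = 0.4444 × 8.9985% + 0.0347 × 5.4861% + 0.3752 × 4.2180% + 0.1458 × 5.9126% = 6.6333%.

6.63%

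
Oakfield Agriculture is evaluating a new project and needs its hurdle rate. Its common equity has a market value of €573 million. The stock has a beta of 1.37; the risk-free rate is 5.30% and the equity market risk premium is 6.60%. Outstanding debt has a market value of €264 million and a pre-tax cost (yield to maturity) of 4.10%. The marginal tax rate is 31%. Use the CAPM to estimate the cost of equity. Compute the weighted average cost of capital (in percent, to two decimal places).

Cost of equity via CAPM: Re = 5.3% + 1.37 × 6.6% = 14.3420%.
Total capital V = 573 + 264 = 837.
Equity: weight = 573/837 = 0.6846; cost = 14.342%.
Debt: weight = 264/837 = 0.3154; after-tax cost = 4.1% × (1 − 31%) = 2.8290%.
WACC = 0.6846 × 14.3420% + 0.3154 × 2.8290% = 10.7107%.

10.71%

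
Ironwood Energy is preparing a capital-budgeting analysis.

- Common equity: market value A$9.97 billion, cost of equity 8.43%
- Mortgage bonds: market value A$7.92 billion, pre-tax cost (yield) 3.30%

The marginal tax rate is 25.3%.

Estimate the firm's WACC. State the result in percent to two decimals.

Total capital V = 9.97 + 7.92 = 17.89.
Equity: weight = 9.97/17.89 = 0.5573; cost = 8.43%.
Mortgage bonds: weight = 7.92/17.89 = 0.4427; after-tax cost = 3.3% × (1 − 25.3%) = 2.4651%.
WACC = 0.5573 × 8.4300% + 0.4427 × 2.4651% = 5.7893%.

5.79%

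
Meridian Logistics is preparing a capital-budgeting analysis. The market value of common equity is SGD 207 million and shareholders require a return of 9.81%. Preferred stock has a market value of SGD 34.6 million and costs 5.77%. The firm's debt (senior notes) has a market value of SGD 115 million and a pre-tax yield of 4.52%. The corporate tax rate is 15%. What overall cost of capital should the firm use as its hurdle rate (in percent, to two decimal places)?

7.49%

Total capital V = 207 + 34.6 + 115 = 356.6.
Equity: weight = 207/356.6 = 0.5805; cost = 9.81%.
Preferred: weight = 34.6/356.6 = 0.0970; cost = 5.77%.
Senior notes: weight = 115/356.6 = 0.3225; after-tax cost = 4.52% × (1 − 15%) = 3.8420%.
WACC = 0.5805 × 9.8100% + 0.0970 × 5.7700% + 0.3225 × 3.8420% = 7.4934%.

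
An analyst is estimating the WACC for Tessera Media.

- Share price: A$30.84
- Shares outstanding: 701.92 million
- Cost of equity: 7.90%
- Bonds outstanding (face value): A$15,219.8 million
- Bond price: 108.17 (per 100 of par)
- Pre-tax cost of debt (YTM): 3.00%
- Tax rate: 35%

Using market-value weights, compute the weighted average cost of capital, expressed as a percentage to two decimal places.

5.33%

Market value of equity E = 30.84 × 701.92m = 21647.2128m. Market value of debt D = 15219.8m × 108.17/100 = 16463.25766m.
Total capital V = 21647.2128 + 16463.25766 = 38110.47046.
Equity: weight = 21647.2128/38110.47046 = 0.5680; cost = 7.9%.
Bonds outstanding: weight = 16463.25766/38110.47046 = 0.4320; after-tax cost = 3% × (1 − 35%) = 1.9500%.
WACC = 0.5680 × 7.9000% + 0.4320 × 1.9500% = 5.3297%.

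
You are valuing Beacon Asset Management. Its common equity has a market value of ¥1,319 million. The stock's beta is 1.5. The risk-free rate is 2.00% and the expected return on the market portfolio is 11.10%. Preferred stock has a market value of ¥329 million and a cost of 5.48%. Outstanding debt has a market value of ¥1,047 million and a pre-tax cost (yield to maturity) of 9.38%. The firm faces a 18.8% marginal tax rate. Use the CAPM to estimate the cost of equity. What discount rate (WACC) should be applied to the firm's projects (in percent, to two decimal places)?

Market risk premium = 11.1% − 2.0% = 9.1%.
Cost of equity via CAPM: Re = 2.0% + 1.5 × 9.1% = 15.6500%.
Total capital V = 1319 + 329 + 1047 = 2695.
Equity: weight = 1319/2695 = 0.4894; cost = 15.65%.
Preferred: weight = 329/2695 = 0.1221; cost = 5.48%.
Debt: weight = 1047/2695 = 0.3885; after-tax cost = 9.38% × (1 − 18.8%) = 7.6166%.
WACC = 0.4894 × 15.6500% + 0.1221 × 5.4800% + 0.3885 × 7.6166% = 11.2875%.

11.29%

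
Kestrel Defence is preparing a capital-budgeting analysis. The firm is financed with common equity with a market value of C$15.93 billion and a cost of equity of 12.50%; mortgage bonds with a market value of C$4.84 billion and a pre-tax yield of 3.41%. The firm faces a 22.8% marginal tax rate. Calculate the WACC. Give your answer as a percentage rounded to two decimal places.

Total capital V = 15.93 + 4.84 = 20.77.
Equity: weight = 15.93/20.77 = 0.7670; cost = 12.5%.
Mortgage bonds: weight = 4.84/20.77 = 0.2330; after-tax cost = 3.41% × (1 − 22.8%) = 2.6325%.
WACC = 0.7670 × 12.5000% + 0.2330 × 2.6325% = 10.2006%.

10.20%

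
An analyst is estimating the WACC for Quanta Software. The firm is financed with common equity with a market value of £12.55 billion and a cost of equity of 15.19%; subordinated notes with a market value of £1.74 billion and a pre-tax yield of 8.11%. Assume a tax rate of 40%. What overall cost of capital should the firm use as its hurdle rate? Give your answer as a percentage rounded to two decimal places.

Total capital V = 12.55 + 1.74 = 14.29.
Equity: weight = 12.55/14.29 = 0.8782; cost = 15.19%.
Subordinated notes: weight = 1.74/14.29 = 0.1218; after-tax cost = 8.11% × (1 − 40%) = 4.8660%.
WACC = 0.8782 × 15.1900% + 0.1218 × 4.8660% = 13.9329%.

13.93%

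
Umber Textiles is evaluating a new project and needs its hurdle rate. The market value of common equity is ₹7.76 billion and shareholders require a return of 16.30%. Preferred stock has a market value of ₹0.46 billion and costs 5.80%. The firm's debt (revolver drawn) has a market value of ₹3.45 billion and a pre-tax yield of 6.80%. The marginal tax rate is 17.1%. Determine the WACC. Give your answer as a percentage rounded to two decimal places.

Total capital V = 7.76 + 0.46 + 3.45 = 11.67.
Equity: weight = 7.76/11.67 = 0.6650; cost = 16.3%.
Preferred: weight = 0.46/11.67 = 0.0394; cost = 5.8%.
Revolver drawn: weight = 3.45/11.67 = 0.2956; after-tax cost = 6.8% × (1 − 17.1%) = 5.6372%.
WACC = 0.6650 × 16.3000% + 0.0394 × 5.8000% + 0.2956 × 5.6372% = 12.7339%.

12.73%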